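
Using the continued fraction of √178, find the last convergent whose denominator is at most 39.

√178 = [13; 2, 1, 12, 1, 2, 26, …] (period length 6).
Convergents:
  p_0/q_0 = 13/1
  p_1/q_1 = 27/2
  p_2/q_2 = 40/3
  p_3/q_3 = 507/38
  p_4/q_4 = 547/41
q_3 = 38 ≤ 39 < 41 = q_4, so the answer is 507/38.

507/38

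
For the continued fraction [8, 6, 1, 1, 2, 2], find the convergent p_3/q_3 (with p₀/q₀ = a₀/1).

106/13

Using pₖ = aₖpₖ₋₁ + pₖ₋₂, qₖ = aₖqₖ₋₁ + qₖ₋₂ (with p₋₁=1, p₋₂=0, q₋₁=0, q₋₂=1):
  k=0: a=8, p=8, q=1
  k=1: a=6, p=49, q=6
  k=2: a=1, p=57, q=7
  k=3: a=1, p=106, q=13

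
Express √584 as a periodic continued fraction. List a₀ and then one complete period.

a₀ = ⌊√584⌋ = 24.

[24; 6, 48]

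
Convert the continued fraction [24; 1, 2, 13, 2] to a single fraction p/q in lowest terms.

2048/83

Using pₖ = aₖpₖ₋₁ + pₖ₋₂ and qₖ = aₖqₖ₋₁ + qₖ₋₂:
  k=0: a=24, p=24, q=1
  k=1: a=1, p=25, q=1
  k=2: a=2, p=74, q=3
  k=3: a=13, p=987, q=40
  k=4: a=2, p=2048, q=83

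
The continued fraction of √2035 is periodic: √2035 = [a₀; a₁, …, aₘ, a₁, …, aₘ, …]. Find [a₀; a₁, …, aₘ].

a₀ = ⌊√2035⌋ = 45.
With m₀=0, d₀=1 and mₖ₊₁ = dₖaₖ − mₖ, dₖ₊₁ = (n − mₖ₊₁²)/dₖ, aₖ₊₁ = ⌊(a₀+mₖ₊₁)/dₖ₊₁⌋:
  k=1: m=45, d=10, a=9
  k=2: m=45, d=1, a=90
d=1 and a=2a₀=90 at k=2, so the next step gives (m, d) = (45, 10) again — its k=1 value — and the period has length 2.

[45; 9, 90]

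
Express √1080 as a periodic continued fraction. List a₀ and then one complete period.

a₀ = ⌊√1080⌋ = 32.
With m₀=0, d₀=1 and mₖ₊₁ = dₖaₖ − mₖ, dₖ₊₁ = (n − mₖ₊₁²)/dₖ, aₖ₊₁ = ⌊(a₀+mₖ₊₁)/dₖ₊₁⌋:
  k=1: m=32, d=56, a=1
  k=2: m=24, d=9, a=6
  k=3: m=30, d=20, a=3
  k=4: m=30, d=9, a=6
  k=5: m=24, d=56, a=1
  k=6: m=32, d=1, a=64
d=1 and a=2a₀=64 at k=6, so the next step gives (m, d) = (32, 56) again — its k=1 value — and the period has length 6.

[32; 1, 6, 3, 6, 1, 64]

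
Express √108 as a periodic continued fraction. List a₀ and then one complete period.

a₀ = ⌊√108⌋ = 10.
With m₀=0, d₀=1 and mₖ₊₁ = dₖaₖ − mₖ, dₖ₊₁ = (n − mₖ₊₁²)/dₖ, aₖ₊₁ = ⌊(a₀+mₖ₊₁)/dₖ₊₁⌋:
  k=1: m=10, d=8, a=2
  k=2: m=6, d=9, a=1
  k=3: m=3, d=11, a=1
  k=4: m=8, d=4, a=4
  k=5: m=8, d=11, a=1
  k=6: m=3, d=9, a=1
  k=7: m=6, d=8, a=2
  k=8: m=10, d=1, a=20
d=1 and a=2a₀=20 at k=8, so the next step gives (m, d) = (10, 8) again — its k=1 value — and the period has length 8.

[10; 2, 1, 1, 4, 1, 1, 2, 20]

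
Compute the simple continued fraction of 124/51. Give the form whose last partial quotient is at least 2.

[2; 2, 3, 7]

124 = 2*51 + 22
51 = 2*22 + 7
22 = 3*7 + 1
7 = 7*1 + 0  (stop)
So 124/51 = [2; 2, 3, 7].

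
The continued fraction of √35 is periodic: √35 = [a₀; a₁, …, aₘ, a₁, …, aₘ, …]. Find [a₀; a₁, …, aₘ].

a₀ = ⌊√35⌋ = 5.
With m₀=0, d₀=1 and mₖ₊₁ = dₖaₖ − mₖ, dₖ₊₁ = (n − mₖ₊₁²)/dₖ, aₖ₊₁ = ⌊(a₀+mₖ₊₁)/dₖ₊₁⌋:
  k=1: m=5, d=10, a=1
  k=2: m=5, d=1, a=10
d=1 and a=2a₀=10 at k=2, so the next step gives (m, d) = (5, 10) again — its k=1 value — and the period has length 2.

[5; 1, 10]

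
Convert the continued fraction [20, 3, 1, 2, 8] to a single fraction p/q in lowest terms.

1865/92

Fold from the inside: start with 8/1.
  2 + 1/8 = 17/8
  1 + 8/17 = 25/17
  3 + 17/25 = 92/25
  20 + 25/92 = 1865/92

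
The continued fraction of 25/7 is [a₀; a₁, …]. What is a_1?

25 = 3·7 + 4   →  a_0 = 3
7 = 1·4 + 3   →  a_1 = 1

1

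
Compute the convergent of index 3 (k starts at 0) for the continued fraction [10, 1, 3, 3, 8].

Using pₖ = aₖpₖ₋₁ + pₖ₋₂, qₖ = aₖqₖ₋₁ + qₖ₋₂ (with p₋₁=1, p₋₂=0, q₋₁=0, q₋₂=1):
  k=0: a=10, p=10, q=1
  k=1: a=1, p=11, q=1
  k=2: a=3, p=43, q=4
  k=3: a=3, p=140, q=13

140/13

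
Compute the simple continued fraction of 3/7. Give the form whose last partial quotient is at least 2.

[0; 2, 3]

3 = 0·7 + 3
7 = 2·3 + 1
3 = 3·1 + 0  (stop)
So 3/7 = [0; 2, 3].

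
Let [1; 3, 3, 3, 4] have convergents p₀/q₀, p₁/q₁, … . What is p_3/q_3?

Using pₖ = aₖpₖ₋₁ + pₖ₋₂, qₖ = aₖqₖ₋₁ + qₖ₋₂ (with p₋₁=1, p₋₂=0, q₋₁=0, q₋₂=1):
  k=0: a=1, p=1, q=1
  k=1: a=3, p=4, q=3
  k=2: a=3, p=13, q=10
  k=3: a=3, p=43, q=33

43/33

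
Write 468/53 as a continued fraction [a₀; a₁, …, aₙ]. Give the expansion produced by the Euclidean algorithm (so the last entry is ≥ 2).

[8; 1, 4, 1, 8]

468 = 8·53 + 44
53 = 1·44 + 9
44 = 4·9 + 8
9 = 1·8 + 1
8 = 8·1 + 0  (stop)
So 468/53 = [8; 1, 4, 1, 8].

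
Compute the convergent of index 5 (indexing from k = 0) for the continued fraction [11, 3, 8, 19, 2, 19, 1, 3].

Using pₖ = aₖpₖ₋₁ + pₖ₋₂, qₖ = aₖqₖ₋₁ + qₖ₋₂ (with p₋₁=1, p₋₂=0, q₋₁=0, q₋₂=1):
  k=0: a=11, p=11, q=1
  k=1: a=3, p=34, q=3
  k=2: a=8, p=283, q=25
  k=3: a=19, p=5411, q=478
  k=4: a=2, p=11105, q=981
  k=5: a=19, p=216406, q=19117

216406/19117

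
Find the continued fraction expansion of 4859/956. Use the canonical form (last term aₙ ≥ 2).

[5; 12, 9, 1, 7]

4859 = 5·956 + 79
956 = 12·79 + 8
79 = 9·8 + 7
8 = 1·7 + 1
7 = 7·1 + 0  (stop)
So 4859/956 = [5; 12, 9, 1, 7].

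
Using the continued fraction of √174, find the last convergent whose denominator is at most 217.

√174 = [13; 5, 4, 5, 26, …] (period length 4).
Convergents:
  p_0/q_0 = 13/1
  p_1/q_1 = 66/5
  p_2/q_2 = 277/21
  p_3/q_3 = 1451/110
  p_4/q_4 = 38003/2881
q_3 = 110 ≤ 217 < 2881 = q_4, so the answer is 1451/110.

1451/110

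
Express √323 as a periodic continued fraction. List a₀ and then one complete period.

a₀ = ⌊√323⌋ = 17.
With m₀=0, d₀=1 and mₖ₊₁ = dₖaₖ − mₖ, dₖ₊₁ = (n − mₖ₊₁²)/dₖ, aₖ₊₁ = ⌊(a₀+mₖ₊₁)/dₖ₊₁⌋:
  k=1: m=17, d=34, a=1
  k=2: m=17, d=1, a=34
d=1 and a=2a₀=34 at k=2, so the next step gives (m, d) = (17, 34) again — its k=1 value — and the period has length 2.

[17; 1, 34]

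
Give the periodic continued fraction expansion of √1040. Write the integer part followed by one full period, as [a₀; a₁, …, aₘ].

a₀ = ⌊√1040⌋ = 32.
With m₀=0, d₀=1 and mₖ₊₁ = dₖaₖ − mₖ, dₖ₊₁ = (n − mₖ₊₁²)/dₖ, aₖ₊₁ = ⌊(a₀+mₖ₊₁)/dₖ₊₁⌋:
  k=1: m=32, d=16, a=4
  k=2: m=32, d=1, a=64
d=1 and a=2a₀=64 at k=2, so the next step gives (m, d) = (32, 16) again — its k=1 value — and the period has length 2.

[32; 4, 64]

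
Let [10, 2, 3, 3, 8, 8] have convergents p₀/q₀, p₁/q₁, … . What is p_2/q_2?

73/7

Using pₖ = aₖpₖ₋₁ + pₖ₋₂, qₖ = aₖqₖ₋₁ + qₖ₋₂ (with p₋₁=1, p₋₂=0, q₋₁=0, q₋₂=1):
  k=0: a=10, p=10, q=1
  k=1: a=2, p=21, q=2
  k=2: a=3, p=73, q=7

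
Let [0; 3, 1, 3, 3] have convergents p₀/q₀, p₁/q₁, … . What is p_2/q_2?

1/4

Using pₖ = aₖpₖ₋₁ + pₖ₋₂, qₖ = aₖqₖ₋₁ + qₖ₋₂ (with p₋₁=1, p₋₂=0, q₋₁=0, q₋₂=1):
  k=0: a=0, p=0, q=1
  k=1: a=3, p=1, q=3
  k=2: a=1, p=1, q=4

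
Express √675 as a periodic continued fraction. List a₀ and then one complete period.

[25; 1, 50]

a₀ = ⌊√675⌋ = 25.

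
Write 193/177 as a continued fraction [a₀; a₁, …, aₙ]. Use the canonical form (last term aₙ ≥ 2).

193 = 1*177 + 16
177 = 11*16 + 1
16 = 16*1 + 0  (stop)
So 193/177 = [1; 11, 16].

[1; 11, 16]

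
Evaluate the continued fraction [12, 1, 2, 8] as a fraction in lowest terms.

Using pₖ = aₖpₖ₋₁ + pₖ₋₂ and qₖ = aₖqₖ₋₁ + qₖ₋₂:
  k=0: a=12, p=12, q=1
  k=1: a=1, p=13, q=1
  k=2: a=2, p=38, q=3
  k=3: a=8, p=317, q=25

317/25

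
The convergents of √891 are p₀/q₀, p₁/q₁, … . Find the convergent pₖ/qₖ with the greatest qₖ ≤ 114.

√891 = [29; 1, 5, 1, 1, 1, 5, 1, 58, …] (period length 8).
Convergents:
  p_0/q_0 = 29/1
  p_1/q_1 = 30/1
  p_2/q_2 = 179/6
  p_3/q_3 = 209/7
  p_4/q_4 = 388/13
  p_5/q_5 = 597/20
  p_6/q_6 = 3373/113
  p_7/q_7 = 3970/133
q_6 = 113 ≤ 114 < 133 = q_7, so the answer is 3373/113.

3373/113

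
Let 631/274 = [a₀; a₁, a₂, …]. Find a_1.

3

631 = 2·274 + 83   →  a_0 = 2
274 = 3·83 + 25   →  a_1 = 3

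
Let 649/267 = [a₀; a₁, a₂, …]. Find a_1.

2

649 = 2·267 + 115   →  a_0 = 2
267 = 2·115 + 37   →  a_1 = 2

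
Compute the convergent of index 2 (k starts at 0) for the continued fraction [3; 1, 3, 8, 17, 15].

Using pₖ = aₖpₖ₋₁ + pₖ₋₂, qₖ = aₖqₖ₋₁ + qₖ₋₂ (with p₋₁=1, p₋₂=0, q₋₁=0, q₋₂=1):
  k=0: a=3, p=3, q=1
  k=1: a=1, p=4, q=1
  k=2: a=3, p=15, q=4

15/4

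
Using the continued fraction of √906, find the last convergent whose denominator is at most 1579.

18090/601

√906 = [30; 10, 60, …] (period length 2).
Convergents:
  p_0/q_0 = 30/1
  p_1/q_1 = 301/10
  p_2/q_2 = 18090/601
  p_3/q_3 = 181201/6020
q_2 = 601 ≤ 1579 < 6020 = q_3, so the answer is 18090/601.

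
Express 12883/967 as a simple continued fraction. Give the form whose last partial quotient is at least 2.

[13; 3, 10, 15, 2]

12883 = 13·967 + 312
967 = 3·312 + 31
312 = 10·31 + 2
31 = 15·2 + 1
2 = 2·1 + 0  (stop)
So 12883/967 = [13; 3, 10, 15, 2].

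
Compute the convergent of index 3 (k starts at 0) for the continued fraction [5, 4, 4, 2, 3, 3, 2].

Using pₖ = aₖpₖ₋₁ + pₖ₋₂, qₖ = aₖqₖ₋₁ + qₖ₋₂ (with p₋₁=1, p₋₂=0, q₋₁=0, q₋₂=1):
  k=0: a=5, p=5, q=1
  k=1: a=4, p=21, q=4
  k=2: a=4, p=89, q=17
  k=3: a=2, p=199, q=38

199/38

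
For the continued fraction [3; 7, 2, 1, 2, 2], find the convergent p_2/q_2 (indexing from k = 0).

Using pₖ = aₖpₖ₋₁ + pₖ₋₂, qₖ = aₖqₖ₋₁ + qₖ₋₂ (with p₋₁=1, p₋₂=0, q₋₁=0, q₋₂=1):
  k=0: a=3, p=3, q=1
  k=1: a=7, p=22, q=7
  k=2: a=2, p=47, q=15

47/15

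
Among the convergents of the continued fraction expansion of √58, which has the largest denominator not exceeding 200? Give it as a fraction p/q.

1447/190

√58 = [7; 1, 1, 1, 1, 1, 1, 14, …] (period length 7).
Convergents:
  p_0/q_0 = 7/1
  p_1/q_1 = 8/1
  p_2/q_2 = 15/2
  p_3/q_3 = 23/3
  p_4/q_4 = 38/5
  p_5/q_5 = 61/8
  p_6/q_6 = 99/13
  p_7/q_7 = 1447/190
  p_8/q_8 = 1546/203
q_7 = 190 ≤ 200 < 203 = q_8, so the answer is 1447/190.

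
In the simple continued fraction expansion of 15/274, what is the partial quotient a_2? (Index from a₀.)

3

15 = 0·274 + 15   →  a_0 = 0
274 = 18·15 + 4   →  a_1 = 18
15 = 3·4 + 3   →  a_2 = 3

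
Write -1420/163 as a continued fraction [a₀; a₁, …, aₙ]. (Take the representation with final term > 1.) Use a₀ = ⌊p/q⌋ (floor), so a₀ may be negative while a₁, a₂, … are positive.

[-9; 3, 2, 7, 3]

-1420 = -9*163 + 47
163 = 3*47 + 22
47 = 2*22 + 3
22 = 7*3 + 1
3 = 3*1 + 0  (stop)
So -1420/163 = [-9; 3, 2, 7, 3].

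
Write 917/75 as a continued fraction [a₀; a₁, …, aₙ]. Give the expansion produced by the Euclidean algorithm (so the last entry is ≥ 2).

[12; 4, 2, 2, 3]

917 = 12×75 + 17
75 = 4×17 + 7
17 = 2×7 + 3
7 = 2×3 + 1
3 = 3×1 + 0  (stop)
So 917/75 = [12; 4, 2, 2, 3].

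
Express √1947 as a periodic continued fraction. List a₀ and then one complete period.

[44; 8, 88]

a₀ = ⌊√1947⌋ = 44.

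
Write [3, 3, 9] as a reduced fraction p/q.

93/28

Fold from the inside: start with 9/1.
  3 + 1/9 = 28/9
  3 + 9/28 = 93/28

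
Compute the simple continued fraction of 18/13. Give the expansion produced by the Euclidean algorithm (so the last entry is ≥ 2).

[1; 2, 1, 1, 2]

18 = 1×13 + 5
13 = 2×5 + 3
5 = 1×3 + 2
3 = 1×2 + 1
2 = 2×1 + 0  (stop)
So 18/13 = [1; 2, 1, 1, 2].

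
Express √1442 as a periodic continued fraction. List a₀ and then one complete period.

a₀ = ⌊√1442⌋ = 37.
With m₀=0, d₀=1 and mₖ₊₁ = dₖaₖ − mₖ, dₖ₊₁ = (n − mₖ₊₁²)/dₖ, aₖ₊₁ = ⌊(a₀+mₖ₊₁)/dₖ₊₁⌋:
  k=1: m=37, d=73, a=1
  k=2: m=36, d=2, a=36
  k=3: m=36, d=73, a=1
  k=4: m=37, d=1, a=74
d=1 and a=2a₀=74 at k=4, so the next step gives (m, d) = (37, 73) again — its k=1 value — and the period has length 4.

[37; 1, 36, 1, 74]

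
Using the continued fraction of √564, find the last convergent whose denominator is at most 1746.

√564 = [23; 1, 2, 1, 46, …] (period length 4).
Convergents:
  p_0/q_0 = 23/1
  p_1/q_1 = 24/1
  p_2/q_2 = 71/3
  p_3/q_3 = 95/4
  p_4/q_4 = 4441/187
  p_5/q_5 = 4536/191
  p_6/q_6 = 13513/569
  p_7/q_7 = 18049/760
  p_8/q_8 = 843767/35529
q_7 = 760 ≤ 1746 < 35529 = q_8, so the answer is 18049/760.

18049/760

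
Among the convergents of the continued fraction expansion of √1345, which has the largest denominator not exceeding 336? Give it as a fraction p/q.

4841/132

√1345 = [36; 1, 2, 14, 2, 1, 72, …] (period length 6).
Convergents:
  p_0/q_0 = 36/1
  p_1/q_1 = 37/1
  p_2/q_2 = 110/3
  p_3/q_3 = 1577/43
  p_4/q_4 = 3264/89
  p_5/q_5 = 4841/132
  p_6/q_6 = 351816/9593
q_5 = 132 ≤ 336 < 9593 = q_6, so the answer is 4841/132.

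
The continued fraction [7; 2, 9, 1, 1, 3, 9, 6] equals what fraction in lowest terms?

59764/7995

Using pₖ = aₖpₖ₋₁ + pₖ₋₂ and qₖ = aₖqₖ₋₁ + qₖ₋₂:
  k=0: a=7, p=7, q=1
  k=1: a=2, p=15, q=2
  k=2: a=9, p=142, q=19
  k=3: a=1, p=157, q=21
  k=4: a=1, p=299, q=40
  k=5: a=3, p=1054, q=141
  k=6: a=9, p=9785, q=1309
  k=7: a=6, p=59764, q=7995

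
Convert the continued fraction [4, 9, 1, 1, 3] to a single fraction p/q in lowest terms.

275/67

Using pₖ = aₖpₖ₋₁ + pₖ₋₂ and qₖ = aₖqₖ₋₁ + qₖ₋₂:
  k=0: a=4, p=4, q=1
  k=1: a=9, p=37, q=9
  k=2: a=1, p=41, q=10
  k=3: a=1, p=78, q=19
  k=4: a=3, p=275, q=67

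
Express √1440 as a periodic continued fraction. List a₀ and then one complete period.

[37; 1, 17, 1, 74]

a₀ = ⌊√1440⌋ = 37.
With m₀=0, d₀=1 and mₖ₊₁ = dₖaₖ − mₖ, dₖ₊₁ = (n − mₖ₊₁²)/dₖ, aₖ₊₁ = ⌊(a₀+mₖ₊₁)/dₖ₊₁⌋:
  k=1: m=37, d=71, a=1
  k=2: m=34, d=4, a=17
  k=3: m=34, d=71, a=1
  k=4: m=37, d=1, a=74
d=1 and a=2a₀=74 at k=4, so the next step gives (m, d) = (37, 71) again — its k=1 value — and the period has length 4.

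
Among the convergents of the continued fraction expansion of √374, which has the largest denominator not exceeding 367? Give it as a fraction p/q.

3365/174

√374 = [19; 2, 1, 18, 1, 2, 38, …] (period length 6).
Convergents:
  p_0/q_0 = 19/1
  p_1/q_1 = 39/2
  p_2/q_2 = 58/3
  p_3/q_3 = 1083/56
  p_4/q_4 = 1141/59
  p_5/q_5 = 3365/174
  p_6/q_6 = 129011/6671
q_5 = 174 ≤ 367 < 6671 = q_6, so the answer is 3365/174.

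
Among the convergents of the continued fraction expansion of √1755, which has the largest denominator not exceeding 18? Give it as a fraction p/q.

377/9

√1755 = [41; 1, 8, 3, 8, 1, 82, …] (period length 6).
Convergents:
  p_0/q_0 = 41/1
  p_1/q_1 = 42/1
  p_2/q_2 = 377/9
  p_3/q_3 = 1173/28
q_2 = 9 ≤ 18 < 28 = q_3, so the answer is 377/9.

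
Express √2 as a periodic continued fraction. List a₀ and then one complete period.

[1; 2]

a₀ = ⌊√2⌋ = 1.
With m₀=0, d₀=1 and mₖ₊₁ = dₖaₖ − mₖ, dₖ₊₁ = (n − mₖ₊₁²)/dₖ, aₖ₊₁ = ⌊(a₀+mₖ₊₁)/dₖ₊₁⌋:
  k=1: m=1, d=1, a=2
d=1 and a=2a₀=2 at k=1, so the next step gives (m, d) = (1, 1) again — its k=1 value — and the period has length 1.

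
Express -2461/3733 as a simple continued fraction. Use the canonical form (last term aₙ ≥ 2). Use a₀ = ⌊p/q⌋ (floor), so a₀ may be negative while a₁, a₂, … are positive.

[-1; 2, 1, 14, 3, 13, 2]

-2461 = -1*3733 + 1272
3733 = 2*1272 + 1189
1272 = 1*1189 + 83
1189 = 14*83 + 27
83 = 3*27 + 2
27 = 13*2 + 1
2 = 2*1 + 0  (stop)
So -2461/3733 = [-1; 2, 1, 14, 3, 13, 2].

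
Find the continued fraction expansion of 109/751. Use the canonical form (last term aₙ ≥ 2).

109 = 0*751 + 109
751 = 6*109 + 97
109 = 1*97 + 12
97 = 8*12 + 1
12 = 12*1 + 0  (stop)
So 109/751 = [0; 6, 1, 8, 12].

[0; 6, 1, 8, 12]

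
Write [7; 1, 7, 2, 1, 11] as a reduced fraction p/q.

2301/292

Fold from the inside: start with 11/1.
  1 + 1/11 = 12/11
  2 + 11/12 = 35/12
  7 + 12/35 = 257/35
  1 + 35/257 = 292/257
  7 + 257/292 = 2301/292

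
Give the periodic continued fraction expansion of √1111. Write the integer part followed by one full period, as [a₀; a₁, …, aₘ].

[33; 3, 66]

a₀ = ⌊√1111⌋ = 33.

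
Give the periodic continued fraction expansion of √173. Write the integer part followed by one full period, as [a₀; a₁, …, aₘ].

a₀ = ⌊√173⌋ = 13.

[13; 6, 1, 1, 6, 26]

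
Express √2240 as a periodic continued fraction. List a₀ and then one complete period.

a₀ = ⌊√2240⌋ = 47.
With m₀=0, d₀=1 and mₖ₊₁ = dₖaₖ − mₖ, dₖ₊₁ = (n − mₖ₊₁²)/dₖ, aₖ₊₁ = ⌊(a₀+mₖ₊₁)/dₖ₊₁⌋:
  k=1: m=47, d=31, a=3
  k=2: m=46, d=4, a=23
  k=3: m=46, d=31, a=3
  k=4: m=47, d=1, a=94
d=1 and a=2a₀=94 at k=4, so the next step gives (m, d) = (47, 31) again — its k=1 value — and the period has length 4.

[47; 3, 23, 3, 94]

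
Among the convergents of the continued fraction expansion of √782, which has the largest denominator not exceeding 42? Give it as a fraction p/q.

783/28

√782 = [27; 1, 26, 1, 54, …] (period length 4).
Convergents:
  p_0/q_0 = 27/1
  p_1/q_1 = 28/1
  p_2/q_2 = 755/27
  p_3/q_3 = 783/28
  p_4/q_4 = 43037/1539
q_3 = 28 ≤ 42 < 1539 = q_4, so the answer is 783/28.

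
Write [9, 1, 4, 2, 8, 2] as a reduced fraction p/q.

Using pₖ = aₖpₖ₋₁ + pₖ₋₂ and qₖ = aₖqₖ₋₁ + qₖ₋₂:
  k=0: a=9, p=9, q=1
  k=1: a=1, p=10, q=1
  k=2: a=4, p=49, q=5
  k=3: a=2, p=108, q=11
  k=4: a=8, p=913, q=93
  k=5: a=2, p=1934, q=197

1934/197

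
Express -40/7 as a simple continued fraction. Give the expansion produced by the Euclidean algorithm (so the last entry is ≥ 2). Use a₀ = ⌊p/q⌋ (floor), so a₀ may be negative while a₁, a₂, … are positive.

-40 = -6·7 + 2
7 = 3·2 + 1
2 = 2·1 + 0  (stop)
So -40/7 = [-6; 3, 2].

[-6; 3, 2]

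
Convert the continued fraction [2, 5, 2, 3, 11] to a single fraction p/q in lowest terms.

937/429

Fold from the inside: start with 11/1.
  3 + 1/11 = 34/11
  2 + 11/34 = 79/34
  5 + 34/79 = 429/79
  2 + 79/429 = 937/429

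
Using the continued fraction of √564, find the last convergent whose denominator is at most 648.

13513/569

√564 = [23; 1, 2, 1, 46, …] (period length 4).
Convergents:
  p_0/q_0 = 23/1
  p_1/q_1 = 24/1
  p_2/q_2 = 71/3
  p_3/q_3 = 95/4
  p_4/q_4 = 4441/187
  p_5/q_5 = 4536/191
  p_6/q_6 = 13513/569
  p_7/q_7 = 18049/760
q_6 = 569 ≤ 648 < 760 = q_7, so the answer is 13513/569.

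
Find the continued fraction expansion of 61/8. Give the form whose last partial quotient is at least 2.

61 = 7*8 + 5
8 = 1*5 + 3
5 = 1*3 + 2
3 = 1*2 + 1
2 = 2*1 + 0  (stop)
So 61/8 = [7; 1, 1, 1, 2].

[7; 1, 1, 1, 2]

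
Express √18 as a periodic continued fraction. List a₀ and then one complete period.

[4; 4, 8]

a₀ = ⌊√18⌋ = 4.
With m₀=0, d₀=1 and mₖ₊₁ = dₖaₖ − mₖ, dₖ₊₁ = (n − mₖ₊₁²)/dₖ, aₖ₊₁ = ⌊(a₀+mₖ₊₁)/dₖ₊₁⌋:
  k=1: m=4, d=2, a=4
  k=2: m=4, d=1, a=8
d=1 and a=2a₀=8 at k=2, so the next step gives (m, d) = (4, 2) again — its k=1 value — and the period has length 2.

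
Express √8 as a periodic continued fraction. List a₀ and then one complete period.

a₀ = ⌊√8⌋ = 2.
With m₀=0, d₀=1 and mₖ₊₁ = dₖaₖ − mₖ, dₖ₊₁ = (n − mₖ₊₁²)/dₖ, aₖ₊₁ = ⌊(a₀+mₖ₊₁)/dₖ₊₁⌋:
  k=1: m=2, d=4, a=1
  k=2: m=2, d=1, a=4
d=1 and a=2a₀=4 at k=2, so the next step gives (m, d) = (2, 4) again — its k=1 value — and the period has length 2.

[2; 1, 4]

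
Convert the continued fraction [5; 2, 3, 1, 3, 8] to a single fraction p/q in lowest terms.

1529/281

Using pₖ = aₖpₖ₋₁ + pₖ₋₂ and qₖ = aₖqₖ₋₁ + qₖ₋₂:
  k=0: a=5, p=5, q=1
  k=1: a=2, p=11, q=2
  k=2: a=3, p=38, q=7
  k=3: a=1, p=49, q=9
  k=4: a=3, p=185, q=34
  k=5: a=8, p=1529, q=281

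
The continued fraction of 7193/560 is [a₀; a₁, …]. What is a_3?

2

7193 = 12·560 + 473   →  a_0 = 12
560 = 1·473 + 87   →  a_1 = 1
473 = 5·87 + 38   →  a_2 = 5
87 = 2·38 + 11   →  a_3 = 2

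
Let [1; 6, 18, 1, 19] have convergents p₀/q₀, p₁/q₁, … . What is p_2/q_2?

127/109

Using pₖ = aₖpₖ₋₁ + pₖ₋₂, qₖ = aₖqₖ₋₁ + qₖ₋₂ (with p₋₁=1, p₋₂=0, q₋₁=0, q₋₂=1):
  k=0: a=1, p=1, q=1
  k=1: a=6, p=7, q=6
  k=2: a=18, p=127, q=109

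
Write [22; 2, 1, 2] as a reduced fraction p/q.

Fold from the inside: start with 2/1.
  1 + 1/2 = 3/2
  2 + 2/3 = 8/3
  22 + 3/8 = 179/8

179/8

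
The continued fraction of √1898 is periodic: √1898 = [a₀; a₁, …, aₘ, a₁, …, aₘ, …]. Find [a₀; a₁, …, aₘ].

a₀ = ⌊√1898⌋ = 43.
With m₀=0, d₀=1 and mₖ₊₁ = dₖaₖ − mₖ, dₖ₊₁ = (n − mₖ₊₁²)/dₖ, aₖ₊₁ = ⌊(a₀+mₖ₊₁)/dₖ₊₁⌋:
  k=1: m=43, d=49, a=1
  k=2: m=6, d=38, a=1
  k=3: m=32, d=23, a=3
  k=4: m=37, d=23, a=3
  k=5: m=32, d=38, a=1
  k=6: m=6, d=49, a=1
  k=7: m=43, d=1, a=86
d=1 and a=2a₀=86 at k=7, so the next step gives (m, d) = (43, 49) again — its k=1 value — and the period has length 7.

[43; 1, 1, 3, 3, 1, 1, 86]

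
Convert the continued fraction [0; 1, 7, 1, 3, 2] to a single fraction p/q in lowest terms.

70/79

Fold from the inside: start with 2/1.
  3 + 1/2 = 7/2
  1 + 2/7 = 9/7
  7 + 7/9 = 70/9
  1 + 9/70 = 79/70
  0 + 70/79 = 70/79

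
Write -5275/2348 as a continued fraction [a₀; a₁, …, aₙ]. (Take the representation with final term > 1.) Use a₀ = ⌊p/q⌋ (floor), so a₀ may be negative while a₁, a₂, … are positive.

-5275 = -3*2348 + 1769
2348 = 1*1769 + 579
1769 = 3*579 + 32
579 = 18*32 + 3
32 = 10*3 + 2
3 = 1*2 + 1
2 = 2*1 + 0  (stop)
So -5275/2348 = [-3; 1, 3, 18, 10, 1, 2].

[-3; 1, 3, 18, 10, 1, 2]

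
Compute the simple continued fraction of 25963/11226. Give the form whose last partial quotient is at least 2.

[2; 3, 5, 15, 15, 3]

25963 = 2×11226 + 3511
11226 = 3×3511 + 693
3511 = 5×693 + 46
693 = 15×46 + 3
46 = 15×3 + 1
3 = 3×1 + 0  (stop)
So 25963/11226 = [2; 3, 5, 15, 15, 3].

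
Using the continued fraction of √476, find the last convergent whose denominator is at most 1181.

√476 = [21; 1, 4, 2, 10, 2, 4, 1, 42, …] (period length 8).
Convergents:
  p_0/q_0 = 21/1
  p_1/q_1 = 22/1
  p_2/q_2 = 109/5
  p_3/q_3 = 240/11
  p_4/q_4 = 2509/115
  p_5/q_5 = 5258/241
  p_6/q_6 = 23541/1079
  p_7/q_7 = 28799/1320
q_6 = 1079 ≤ 1181 < 1320 = q_7, so the answer is 23541/1079.

23541/1079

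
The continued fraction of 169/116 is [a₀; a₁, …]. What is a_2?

169 = 1·116 + 53   →  a_0 = 1
116 = 2·53 + 10   →  a_1 = 2
53 = 5·10 + 3   →  a_2 = 5

5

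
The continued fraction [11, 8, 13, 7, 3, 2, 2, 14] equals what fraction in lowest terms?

Fold from the inside: start with 14/1.
  2 + 1/14 = 29/14
  2 + 14/29 = 72/29
  3 + 29/72 = 245/72
  7 + 72/245 = 1787/245
  13 + 245/1787 = 23476/1787
  8 + 1787/23476 = 189595/23476
  11 + 23476/189595 = 2109021/189595

2109021/189595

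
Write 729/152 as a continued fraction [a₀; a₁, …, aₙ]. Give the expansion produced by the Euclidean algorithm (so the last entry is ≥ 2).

[4; 1, 3, 1, 9, 3]

729 = 4·152 + 121
152 = 1·121 + 31
121 = 3·31 + 28
31 = 1·28 + 3
28 = 9·3 + 1
3 = 3·1 + 0  (stop)
So 729/152 = [4; 1, 3, 1, 9, 3].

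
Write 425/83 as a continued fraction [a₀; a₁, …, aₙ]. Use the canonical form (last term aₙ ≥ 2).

[5; 8, 3, 3]

425 = 5×83 + 10
83 = 8×10 + 3
10 = 3×3 + 1
3 = 3×1 + 0  (stop)
So 425/83 = [5; 8, 3, 3].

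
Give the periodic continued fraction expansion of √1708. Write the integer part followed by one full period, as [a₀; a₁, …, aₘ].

[41; 3, 20, 3, 82]

a₀ = ⌊√1708⌋ = 41.
With m₀=0, d₀=1 and mₖ₊₁ = dₖaₖ − mₖ, dₖ₊₁ = (n − mₖ₊₁²)/dₖ, aₖ₊₁ = ⌊(a₀+mₖ₊₁)/dₖ₊₁⌋:
  k=1: m=41, d=27, a=3
  k=2: m=40, d=4, a=20
  k=3: m=40, d=27, a=3
  k=4: m=41, d=1, a=82
d=1 and a=2a₀=82 at k=4, so the next step gives (m, d) = (41, 27) again — its k=1 value — and the period has length 4.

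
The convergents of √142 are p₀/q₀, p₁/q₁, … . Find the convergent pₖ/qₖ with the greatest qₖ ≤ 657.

3420/287

√142 = [11; 1, 10, 1, 22, …] (period length 4).
Convergents:
  p_0/q_0 = 11/1
  p_1/q_1 = 12/1
  p_2/q_2 = 131/11
  p_3/q_3 = 143/12
  p_4/q_4 = 3277/275
  p_5/q_5 = 3420/287
  p_6/q_6 = 37477/3145
q_5 = 287 ≤ 657 < 3145 = q_6, so the answer is 3420/287.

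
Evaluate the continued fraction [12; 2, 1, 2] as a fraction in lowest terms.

Using pₖ = aₖpₖ₋₁ + pₖ₋₂ and qₖ = aₖqₖ₋₁ + qₖ₋₂:
  k=0: a=12, p=12, q=1
  k=1: a=2, p=25, q=2
  k=2: a=1, p=37, q=3
  k=3: a=2, p=99, q=8

99/8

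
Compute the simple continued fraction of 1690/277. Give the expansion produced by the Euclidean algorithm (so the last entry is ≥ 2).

1690 = 6×277 + 28
277 = 9×28 + 25
28 = 1×25 + 3
25 = 8×3 + 1
3 = 3×1 + 0  (stop)
So 1690/277 = [6; 9, 1, 8, 3].

[6; 9, 1, 8, 3]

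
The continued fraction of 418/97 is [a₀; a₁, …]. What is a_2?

4

418 = 4·97 + 30   →  a_0 = 4
97 = 3·30 + 7   →  a_1 = 3
30 = 4·7 + 2   →  a_2 = 4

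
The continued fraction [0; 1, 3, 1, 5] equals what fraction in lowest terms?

23/29

Using pₖ = aₖpₖ₋₁ + pₖ₋₂ and qₖ = aₖqₖ₋₁ + qₖ₋₂:
  k=0: a=0, p=0, q=1
  k=1: a=1, p=1, q=1
  k=2: a=3, p=3, q=4
  k=3: a=1, p=4, q=5
  k=4: a=5, p=23, q=29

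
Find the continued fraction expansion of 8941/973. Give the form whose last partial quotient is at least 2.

[9; 5, 3, 2, 8, 3]

8941 = 9×973 + 184
973 = 5×184 + 53
184 = 3×53 + 25
53 = 2×25 + 3
25 = 8×3 + 1
3 = 3×1 + 0  (stop)
So 8941/973 = [9; 5, 3, 2, 8, 3].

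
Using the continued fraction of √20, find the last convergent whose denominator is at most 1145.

2889/646

√20 = [4; 2, 8, …] (period length 2).
Convergents:
  p_0/q_0 = 4/1
  p_1/q_1 = 9/2
  p_2/q_2 = 76/17
  p_3/q_3 = 161/36
  p_4/q_4 = 1364/305
  p_5/q_5 = 2889/646
  p_6/q_6 = 24476/5473
q_5 = 646 ≤ 1145 < 5473 = q_6, so the answer is 2889/646.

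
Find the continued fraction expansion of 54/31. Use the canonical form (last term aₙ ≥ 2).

[1; 1, 2, 1, 7]

54 = 1×31 + 23
31 = 1×23 + 8
23 = 2×8 + 7
8 = 1×7 + 1
7 = 7×1 + 0  (stop)
So 54/31 = [1; 1, 2, 1, 7].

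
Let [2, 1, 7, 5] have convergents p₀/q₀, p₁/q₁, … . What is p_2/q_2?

Using pₖ = aₖpₖ₋₁ + pₖ₋₂, qₖ = aₖqₖ₋₁ + qₖ₋₂ (with p₋₁=1, p₋₂=0, q₋₁=0, q₋₂=1):
  k=0: a=2, p=2, q=1
  k=1: a=1, p=3, q=1
  k=2: a=7, p=23, q=8

23/8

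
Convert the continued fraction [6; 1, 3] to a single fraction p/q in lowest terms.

Using pₖ = aₖpₖ₋₁ + pₖ₋₂ and qₖ = aₖqₖ₋₁ + qₖ₋₂:
  k=0: a=6, p=6, q=1
  k=1: a=1, p=7, q=1
  k=2: a=3, p=27, q=4

27/4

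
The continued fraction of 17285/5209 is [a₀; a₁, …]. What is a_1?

3

17285 = 3·5209 + 1658   →  a_0 = 3
5209 = 3·1658 + 235   →  a_1 = 3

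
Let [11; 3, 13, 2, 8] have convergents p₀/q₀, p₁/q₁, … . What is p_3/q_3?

Using pₖ = aₖpₖ₋₁ + pₖ₋₂, qₖ = aₖqₖ₋₁ + qₖ₋₂ (with p₋₁=1, p₋₂=0, q₋₁=0, q₋₂=1):
  k=0: a=11, p=11, q=1
  k=1: a=3, p=34, q=3
  k=2: a=13, p=453, q=40
  k=3: a=2, p=940, q=83

940/83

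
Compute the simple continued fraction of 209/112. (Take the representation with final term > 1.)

[1; 1, 6, 2, 7]

209 = 1×112 + 97
112 = 1×97 + 15
97 = 6×15 + 7
15 = 2×7 + 1
7 = 7×1 + 0  (stop)
So 209/112 = [1; 1, 6, 2, 7].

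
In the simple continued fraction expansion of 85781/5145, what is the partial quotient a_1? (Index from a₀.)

85781 = 16·5145 + 3461   →  a_0 = 16
5145 = 1·3461 + 1684   →  a_1 = 1

1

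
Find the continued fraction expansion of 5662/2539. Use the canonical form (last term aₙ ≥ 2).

[2; 4, 2, 1, 7, 8, 3]

5662 = 2·2539 + 584
2539 = 4·584 + 203
584 = 2·203 + 178
203 = 1·178 + 25
178 = 7·25 + 3
25 = 8·3 + 1
3 = 3·1 + 0  (stop)
So 5662/2539 = [2; 4, 2, 1, 7, 8, 3].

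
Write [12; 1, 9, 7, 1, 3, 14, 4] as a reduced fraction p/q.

235087/18222

Fold from the inside: start with 4/1.
  14 + 1/4 = 57/4
  3 + 4/57 = 175/57
  1 + 57/175 = 232/175
  7 + 175/232 = 1799/232
  9 + 232/1799 = 16423/1799
  1 + 1799/16423 = 18222/16423
  12 + 16423/18222 = 235087/18222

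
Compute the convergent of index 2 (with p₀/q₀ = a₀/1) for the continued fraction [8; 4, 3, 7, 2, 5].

Using pₖ = aₖpₖ₋₁ + pₖ₋₂, qₖ = aₖqₖ₋₁ + qₖ₋₂ (with p₋₁=1, p₋₂=0, q₋₁=0, q₋₂=1):
  k=0: a=8, p=8, q=1
  k=1: a=4, p=33, q=4
  k=2: a=3, p=107, q=13

107/13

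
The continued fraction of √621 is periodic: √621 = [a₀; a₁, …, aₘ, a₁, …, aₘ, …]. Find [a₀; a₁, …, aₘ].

a₀ = ⌊√621⌋ = 24.
With m₀=0, d₀=1 and mₖ₊₁ = dₖaₖ − mₖ, dₖ₊₁ = (n − mₖ₊₁²)/dₖ, aₖ₊₁ = ⌊(a₀+mₖ₊₁)/dₖ₊₁⌋:
  k=1: m=24, d=45, a=1
  k=2: m=21, d=4, a=11
  k=3: m=23, d=23, a=2
  k=4: m=23, d=4, a=11
  k=5: m=21, d=45, a=1
  k=6: m=24, d=1, a=48
d=1 and a=2a₀=48 at k=6, so the next step gives (m, d) = (24, 45) again — its k=1 value — and the period has length 6.

[24; 1, 11, 2, 11, 1, 48]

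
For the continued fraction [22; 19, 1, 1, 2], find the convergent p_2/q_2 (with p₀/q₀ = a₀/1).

441/20

Using pₖ = aₖpₖ₋₁ + pₖ₋₂, qₖ = aₖqₖ₋₁ + qₖ₋₂ (with p₋₁=1, p₋₂=0, q₋₁=0, q₋₂=1):
  k=0: a=22, p=22, q=1
  k=1: a=19, p=419, q=19
  k=2: a=1, p=441, q=20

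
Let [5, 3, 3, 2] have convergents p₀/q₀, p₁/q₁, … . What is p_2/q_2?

53/10

Using pₖ = aₖpₖ₋₁ + pₖ₋₂, qₖ = aₖqₖ₋₁ + qₖ₋₂ (with p₋₁=1, p₋₂=0, q₋₁=0, q₋₂=1):
  k=0: a=5, p=5, q=1
  k=1: a=3, p=16, q=3
  k=2: a=3, p=53, q=10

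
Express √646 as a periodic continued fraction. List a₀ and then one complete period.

a₀ = ⌊√646⌋ = 25.
With m₀=0, d₀=1 and mₖ₊₁ = dₖaₖ − mₖ, dₖ₊₁ = (n − mₖ₊₁²)/dₖ, aₖ₊₁ = ⌊(a₀+mₖ₊₁)/dₖ₊₁⌋:
  k=1: m=25, d=21, a=2
  k=2: m=17, d=17, a=2
  k=3: m=17, d=21, a=2
  k=4: m=25, d=1, a=50
d=1 and a=2a₀=50 at k=4, so the next step gives (m, d) = (25, 21) again — its k=1 value — and the period has length 4.

[25; 2, 2, 2, 50]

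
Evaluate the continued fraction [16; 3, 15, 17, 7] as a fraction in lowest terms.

90463/5541

Fold from the inside: start with 7/1.
  17 + 1/7 = 120/7
  15 + 7/120 = 1807/120
  3 + 120/1807 = 5541/1807
  16 + 1807/5541 = 90463/5541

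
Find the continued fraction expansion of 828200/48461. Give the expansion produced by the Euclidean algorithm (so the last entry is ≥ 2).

[17; 11, 9, 3, 10, 15]

828200 = 17×48461 + 4363
48461 = 11×4363 + 468
4363 = 9×468 + 151
468 = 3×151 + 15
151 = 10×15 + 1
15 = 15×1 + 0  (stop)
So 828200/48461 = [17; 11, 9, 3, 10, 15].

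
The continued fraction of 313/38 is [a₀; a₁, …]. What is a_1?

4

313 = 8·38 + 9   →  a_0 = 8
38 = 4·9 + 2   →  a_1 = 4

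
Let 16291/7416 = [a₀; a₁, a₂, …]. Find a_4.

16291 = 2·7416 + 1459   →  a_0 = 2
7416 = 5·1459 + 121   →  a_1 = 5
1459 = 12·121 + 7   →  a_2 = 12
121 = 17·7 + 2   →  a_3 = 17
7 = 3·2 + 1   →  a_4 = 3

3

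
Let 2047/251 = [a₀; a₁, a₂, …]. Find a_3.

2047 = 8·251 + 39   →  a_0 = 8
251 = 6·39 + 17   →  a_1 = 6
39 = 2·17 + 5   →  a_2 = 2
17 = 3·5 + 2   →  a_3 = 3

3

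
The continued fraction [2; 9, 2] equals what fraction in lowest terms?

40/19

Using pₖ = aₖpₖ₋₁ + pₖ₋₂ and qₖ = aₖqₖ₋₁ + qₖ₋₂:
  k=0: a=2, p=2, q=1
  k=1: a=9, p=19, q=9
  k=2: a=2, p=40, q=19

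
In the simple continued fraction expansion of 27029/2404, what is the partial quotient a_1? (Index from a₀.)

27029 = 11·2404 + 585   →  a_0 = 11
2404 = 4·585 + 64   →  a_1 = 4

4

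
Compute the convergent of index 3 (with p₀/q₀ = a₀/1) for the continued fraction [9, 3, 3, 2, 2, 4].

214/23

Using pₖ = aₖpₖ₋₁ + pₖ₋₂, qₖ = aₖqₖ₋₁ + qₖ₋₂ (with p₋₁=1, p₋₂=0, q₋₁=0, q₋₂=1):
  k=0: a=9, p=9, q=1
  k=1: a=3, p=28, q=3
  k=2: a=3, p=93, q=10
  k=3: a=2, p=214, q=23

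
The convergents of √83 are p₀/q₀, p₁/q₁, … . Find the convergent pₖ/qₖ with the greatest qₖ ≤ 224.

√83 = [9; 9, 18, …] (period length 2).
Convergents:
  p_0/q_0 = 9/1
  p_1/q_1 = 82/9
  p_2/q_2 = 1485/163
  p_3/q_3 = 13447/1476
q_2 = 163 ≤ 224 < 1476 = q_3, so the answer is 1485/163.

1485/163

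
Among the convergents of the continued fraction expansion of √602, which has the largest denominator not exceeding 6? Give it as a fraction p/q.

49/2

√602 = [24; 1, 1, 6, 1, 1, 48, …] (period length 6).
Convergents:
  p_0/q_0 = 24/1
  p_1/q_1 = 25/1
  p_2/q_2 = 49/2
  p_3/q_3 = 319/13
q_2 = 2 ≤ 6 < 13 = q_3, so the answer is 49/2.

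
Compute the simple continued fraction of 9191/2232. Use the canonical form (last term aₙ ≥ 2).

9191 = 4*2232 + 263
2232 = 8*263 + 128
263 = 2*128 + 7
128 = 18*7 + 2
7 = 3*2 + 1
2 = 2*1 + 0  (stop)
So 9191/2232 = [4; 8, 2, 18, 3, 2].

[4; 8, 2, 18, 3, 2]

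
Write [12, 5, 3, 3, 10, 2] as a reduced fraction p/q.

13956/1145

Fold from the inside: start with 2/1.
  10 + 1/2 = 21/2
  3 + 2/21 = 65/21
  3 + 21/65 = 216/65
  5 + 65/216 = 1145/216
  12 + 216/1145 = 13956/1145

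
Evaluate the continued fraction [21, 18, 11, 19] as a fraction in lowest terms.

Using pₖ = aₖpₖ₋₁ + pₖ₋₂ and qₖ = aₖqₖ₋₁ + qₖ₋₂:
  k=0: a=21, p=21, q=1
  k=1: a=18, p=379, q=18
  k=2: a=11, p=4190, q=199
  k=3: a=19, p=79989, q=3799

79989/3799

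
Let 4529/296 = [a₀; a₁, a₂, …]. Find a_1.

3

4529 = 15·296 + 89   →  a_0 = 15
296 = 3·89 + 29   →  a_1 = 3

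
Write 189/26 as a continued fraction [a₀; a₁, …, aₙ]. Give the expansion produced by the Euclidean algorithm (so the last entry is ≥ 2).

189 = 7×26 + 7
26 = 3×7 + 5
7 = 1×5 + 2
5 = 2×2 + 1
2 = 2×1 + 0  (stop)
So 189/26 = [7; 3, 1, 2, 2].

[7; 3, 1, 2, 2]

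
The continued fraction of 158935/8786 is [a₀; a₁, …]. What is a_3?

9

158935 = 18·8786 + 787   →  a_0 = 18
8786 = 11·787 + 129   →  a_1 = 11
787 = 6·129 + 13   →  a_2 = 6
129 = 9·13 + 12   →  a_3 = 9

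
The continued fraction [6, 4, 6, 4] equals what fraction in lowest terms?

649/104

Fold from the inside: start with 4/1.
  6 + 1/4 = 25/4
  4 + 4/25 = 104/25
  6 + 25/104 = 649/104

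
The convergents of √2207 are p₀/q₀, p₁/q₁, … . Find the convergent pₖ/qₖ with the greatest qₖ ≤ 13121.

√2207 = [46; 1, 45, 1, 92, …] (period length 4).
Convergents:
  p_0/q_0 = 46/1
  p_1/q_1 = 47/1
  p_2/q_2 = 2161/46
  p_3/q_3 = 2208/47
  p_4/q_4 = 205297/4370
  p_5/q_5 = 207505/4417
  p_6/q_6 = 9543022/203135
q_5 = 4417 ≤ 13121 < 203135 = q_6, so the answer is 207505/4417.

207505/4417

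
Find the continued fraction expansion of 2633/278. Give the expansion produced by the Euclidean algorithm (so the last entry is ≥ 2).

2633 = 9*278 + 131
278 = 2*131 + 16
131 = 8*16 + 3
16 = 5*3 + 1
3 = 3*1 + 0  (stop)
So 2633/278 = [9; 2, 8, 5, 3].

[9; 2, 8, 5, 3]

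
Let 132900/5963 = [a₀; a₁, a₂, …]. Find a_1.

132900 = 22·5963 + 1714   →  a_0 = 22
5963 = 3·1714 + 821   →  a_1 = 3

3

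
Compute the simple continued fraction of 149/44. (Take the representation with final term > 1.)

149 = 3×44 + 17
44 = 2×17 + 10
17 = 1×10 + 7
10 = 1×7 + 3
7 = 2×3 + 1
3 = 3×1 + 0  (stop)
So 149/44 = [3; 2, 1, 1, 2, 3].

[3; 2, 1, 1, 2, 3]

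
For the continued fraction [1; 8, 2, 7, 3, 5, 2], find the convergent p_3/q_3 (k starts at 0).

Using pₖ = aₖpₖ₋₁ + pₖ₋₂, qₖ = aₖqₖ₋₁ + qₖ₋₂ (with p₋₁=1, p₋₂=0, q₋₁=0, q₋₂=1):
  k=0: a=1, p=1, q=1
  k=1: a=8, p=9, q=8
  k=2: a=2, p=19, q=17
  k=3: a=7, p=142, q=127

142/127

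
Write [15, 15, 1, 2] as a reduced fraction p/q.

Using pₖ = aₖpₖ₋₁ + pₖ₋₂ and qₖ = aₖqₖ₋₁ + qₖ₋₂:
  k=0: a=15, p=15, q=1
  k=1: a=15, p=226, q=15
  k=2: a=1, p=241, q=16
  k=3: a=2, p=708, q=47

708/47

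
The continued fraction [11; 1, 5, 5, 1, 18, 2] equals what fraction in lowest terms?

16940/1431

Using pₖ = aₖpₖ₋₁ + pₖ₋₂ and qₖ = aₖqₖ₋₁ + qₖ₋₂:
  k=0: a=11, p=11, q=1
  k=1: a=1, p=12, q=1
  k=2: a=5, p=71, q=6
  k=3: a=5, p=367, q=31
  k=4: a=1, p=438, q=37
  k=5: a=18, p=8251, q=697
  k=6: a=2, p=16940, q=1431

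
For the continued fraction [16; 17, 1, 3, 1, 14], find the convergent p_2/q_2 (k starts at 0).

289/18

Using pₖ = aₖpₖ₋₁ + pₖ₋₂, qₖ = aₖqₖ₋₁ + qₖ₋₂ (with p₋₁=1, p₋₂=0, q₋₁=0, q₋₂=1):
  k=0: a=16, p=16, q=1
  k=1: a=17, p=273, q=17
  k=2: a=1, p=289, q=18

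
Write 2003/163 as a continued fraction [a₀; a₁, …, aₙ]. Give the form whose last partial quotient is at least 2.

[12; 3, 2, 7, 3]

2003 = 12×163 + 47
163 = 3×47 + 22
47 = 2×22 + 3
22 = 7×3 + 1
3 = 3×1 + 0  (stop)
So 2003/163 = [12; 3, 2, 7, 3].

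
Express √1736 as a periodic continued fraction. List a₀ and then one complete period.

[41; 1, 1, 1, 82]

a₀ = ⌊√1736⌋ = 41.
With m₀=0, d₀=1 and mₖ₊₁ = dₖaₖ − mₖ, dₖ₊₁ = (n − mₖ₊₁²)/dₖ, aₖ₊₁ = ⌊(a₀+mₖ₊₁)/dₖ₊₁⌋:
  k=1: m=41, d=55, a=1
  k=2: m=14, d=28, a=1
  k=3: m=14, d=55, a=1
  k=4: m=41, d=1, a=82
d=1 and a=2a₀=82 at k=4, so the next step gives (m, d) = (41, 55) again — its k=1 value — and the period has length 4.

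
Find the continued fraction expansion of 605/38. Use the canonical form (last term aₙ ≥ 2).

[15; 1, 11, 1, 2]

605 = 15*38 + 35
38 = 1*35 + 3
35 = 11*3 + 2
3 = 1*2 + 1
2 = 2*1 + 0  (stop)
So 605/38 = [15; 1, 11, 1, 2].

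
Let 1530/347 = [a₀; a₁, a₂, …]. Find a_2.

1530 = 4·347 + 142   →  a_0 = 4
347 = 2·142 + 63   →  a_1 = 2
142 = 2·63 + 16   →  a_2 = 2

2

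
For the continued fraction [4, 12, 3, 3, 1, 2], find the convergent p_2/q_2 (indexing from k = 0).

Using pₖ = aₖpₖ₋₁ + pₖ₋₂, qₖ = aₖqₖ₋₁ + qₖ₋₂ (with p₋₁=1, p₋₂=0, q₋₁=0, q₋₂=1):
  k=0: a=4, p=4, q=1
  k=1: a=12, p=49, q=12
  k=2: a=3, p=151, q=37

151/37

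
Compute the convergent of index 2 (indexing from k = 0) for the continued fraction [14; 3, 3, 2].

Using pₖ = aₖpₖ₋₁ + pₖ₋₂, qₖ = aₖqₖ₋₁ + qₖ₋₂ (with p₋₁=1, p₋₂=0, q₋₁=0, q₋₂=1):
  k=0: a=14, p=14, q=1
  k=1: a=3, p=43, q=3
  k=2: a=3, p=143, q=10

143/10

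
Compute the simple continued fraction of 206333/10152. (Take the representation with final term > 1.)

[20; 3, 12, 16, 17]

206333 = 20·10152 + 3293
10152 = 3·3293 + 273
3293 = 12·273 + 17
273 = 16·17 + 1
17 = 17·1 + 0  (stop)
So 206333/10152 = [20; 3, 12, 16, 17].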